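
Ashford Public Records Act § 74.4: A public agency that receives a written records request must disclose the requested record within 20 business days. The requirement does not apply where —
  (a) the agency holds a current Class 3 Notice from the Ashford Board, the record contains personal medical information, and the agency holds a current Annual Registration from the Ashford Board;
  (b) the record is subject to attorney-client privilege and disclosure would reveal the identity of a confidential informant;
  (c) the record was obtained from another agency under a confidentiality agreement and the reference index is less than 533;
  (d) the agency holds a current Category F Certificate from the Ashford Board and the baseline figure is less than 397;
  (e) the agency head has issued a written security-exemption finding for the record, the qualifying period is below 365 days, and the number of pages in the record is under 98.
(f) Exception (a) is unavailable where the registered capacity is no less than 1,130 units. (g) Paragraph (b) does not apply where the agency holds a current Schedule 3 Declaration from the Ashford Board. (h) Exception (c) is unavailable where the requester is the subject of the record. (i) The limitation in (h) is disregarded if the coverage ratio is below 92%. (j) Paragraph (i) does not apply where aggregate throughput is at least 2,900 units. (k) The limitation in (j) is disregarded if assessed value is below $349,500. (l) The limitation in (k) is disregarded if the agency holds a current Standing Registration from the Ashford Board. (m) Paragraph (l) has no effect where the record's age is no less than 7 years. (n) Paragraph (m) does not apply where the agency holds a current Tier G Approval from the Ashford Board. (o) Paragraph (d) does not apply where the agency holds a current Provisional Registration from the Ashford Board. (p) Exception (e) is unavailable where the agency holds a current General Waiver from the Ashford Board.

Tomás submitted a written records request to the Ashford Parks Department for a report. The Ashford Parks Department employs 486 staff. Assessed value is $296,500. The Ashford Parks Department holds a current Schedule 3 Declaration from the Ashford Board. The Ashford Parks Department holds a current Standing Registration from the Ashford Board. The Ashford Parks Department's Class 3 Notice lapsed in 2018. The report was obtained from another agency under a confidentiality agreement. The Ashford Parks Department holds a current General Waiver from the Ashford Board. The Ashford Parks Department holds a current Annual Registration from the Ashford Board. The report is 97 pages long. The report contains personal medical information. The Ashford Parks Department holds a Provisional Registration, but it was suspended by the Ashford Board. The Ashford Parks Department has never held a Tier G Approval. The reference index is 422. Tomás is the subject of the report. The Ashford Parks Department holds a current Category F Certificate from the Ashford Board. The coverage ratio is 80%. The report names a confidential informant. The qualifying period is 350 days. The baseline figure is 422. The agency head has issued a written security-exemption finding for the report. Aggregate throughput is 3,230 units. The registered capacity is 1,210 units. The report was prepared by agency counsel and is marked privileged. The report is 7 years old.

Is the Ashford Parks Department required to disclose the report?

No — exception (c) applies; the Ashford Parks Department is not required to disclose the report.

Exception (a) requires that the agency holds a current Class 3 Notice from the Ashford Board; but the Class 3 Notice is not current, so (a) is unavailable.
Exception (b) is satisfied on its face — the report is privileged; the report names a confidential informant. Turning to paragraph (g): (g) is triggered — a current Schedule 3 Declaration is held. So (b) is unavailable.
Exception (c) is satisfied on its face — the report was obtained under a confidentiality agreement; the reference index is 422, less than the 533 limit. Under paragraphs (h)–(n): (h) operates (Tomás is the subject of the report), but is overridden by (i): (i) applies — the coverage ratio is 80%, below the 92% limit. (j) is triggered (aggregate throughput is 3,230 units, meeting the 2,900 units threshold), but is itself disapplied by (k): (k) is triggered — assessed value is $296,500, below the $349,500 limit. (l) is engaged (a current Standing Registration is held), but is overridden by (m): (m) operates — the record's age is 7 years, meeting the 7 years threshold. (n), which would lift (m), is not engaged — the Tier G Approval is not current. Exception (c) stands.
Exception (d) requires that the baseline figure is less than 397; but the baseline figure is 422, not less than 397, so (d) is unavailable.
Exception (e): a written security-exemption finding has been issued; the qualifying period is 350 days, below the 365 days limit; the number of pages in the record is 97, under the 98 limit — every condition holds. But applying paragraph (p): (p) operates against (e): a current General Waiver is held. (e) is therefore removed.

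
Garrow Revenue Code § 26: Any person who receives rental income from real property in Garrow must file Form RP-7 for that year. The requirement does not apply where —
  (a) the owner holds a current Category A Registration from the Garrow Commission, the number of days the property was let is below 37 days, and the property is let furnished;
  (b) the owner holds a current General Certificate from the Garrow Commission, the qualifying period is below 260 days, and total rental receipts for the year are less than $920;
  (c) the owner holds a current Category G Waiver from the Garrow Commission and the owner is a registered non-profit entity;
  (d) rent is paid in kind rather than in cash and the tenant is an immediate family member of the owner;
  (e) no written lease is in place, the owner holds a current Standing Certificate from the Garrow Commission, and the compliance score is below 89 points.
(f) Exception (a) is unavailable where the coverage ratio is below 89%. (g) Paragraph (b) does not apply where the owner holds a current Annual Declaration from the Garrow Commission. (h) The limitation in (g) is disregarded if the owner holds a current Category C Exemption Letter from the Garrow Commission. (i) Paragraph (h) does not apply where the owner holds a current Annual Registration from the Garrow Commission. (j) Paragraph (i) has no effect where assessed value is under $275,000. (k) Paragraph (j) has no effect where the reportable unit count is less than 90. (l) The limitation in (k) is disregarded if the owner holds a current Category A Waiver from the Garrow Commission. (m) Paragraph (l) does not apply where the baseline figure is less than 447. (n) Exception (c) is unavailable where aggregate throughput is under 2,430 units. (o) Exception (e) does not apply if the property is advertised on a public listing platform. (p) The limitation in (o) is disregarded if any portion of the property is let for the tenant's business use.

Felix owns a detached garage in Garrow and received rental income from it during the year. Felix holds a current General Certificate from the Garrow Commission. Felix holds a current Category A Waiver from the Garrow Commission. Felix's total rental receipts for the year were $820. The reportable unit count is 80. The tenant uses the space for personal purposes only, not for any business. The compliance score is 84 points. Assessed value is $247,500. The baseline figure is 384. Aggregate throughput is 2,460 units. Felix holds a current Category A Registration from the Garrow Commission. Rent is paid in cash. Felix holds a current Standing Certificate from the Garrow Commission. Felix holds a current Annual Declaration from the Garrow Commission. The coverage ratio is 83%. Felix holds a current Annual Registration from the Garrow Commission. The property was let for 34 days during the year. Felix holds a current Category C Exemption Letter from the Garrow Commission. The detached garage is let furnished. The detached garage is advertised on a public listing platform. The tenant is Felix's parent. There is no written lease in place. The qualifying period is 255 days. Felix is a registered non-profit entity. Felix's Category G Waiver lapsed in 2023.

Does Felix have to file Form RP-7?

All of (a)'s requirements are met (a current Category A Registration is held; the number of days the property was let is 34 days, below the 37 days limit; the property is let furnished). But applying paragraph (f): (f) applies — the coverage ratio is 83%, below the 89% limit. Exception (a) does not apply.
Exception (b)'s conditions are all satisfied: a current General Certificate is held; the qualifying period is 255 days, below the 260 days limit; total rental receipts for the year are $820, less than the $920 limit. Turning to paragraphs (g)–(m): (g) applies — a current Annual Declaration is held. (h) would limit (g) — a current Category C Exemption Letter is held — but (i) sets (h) aside: (i) operates against (h): a current Annual Registration is held. (j) would limit (i) — assessed value is $247,500, under the $275,000 limit — but (k) sets (j) aside: (k) operates against (j): the reportable unit count is 80, less than the 90 limit. (l) applies (a current Category A Waiver is held), but is set aside by (m): (m) operates — the baseline figure is 384, less than the 447 limit. (b) is therefore removed.
Exception (c) fails — no current Category G Waiver is held.
Exception (d) fails — rent is paid in cash.
Exception (e): there is no written lease; a current Standing Certificate is held; the compliance score is 84 points, below the 89 points limit — every condition holds. But: (o) operates against (e): the property is publicly advertised. (p) is not triggered (the space is used for personal purposes only), so (o) stands. Exception (e) does not apply.
No exception displaces § 26.

Yes — Felix must file Form RP-7.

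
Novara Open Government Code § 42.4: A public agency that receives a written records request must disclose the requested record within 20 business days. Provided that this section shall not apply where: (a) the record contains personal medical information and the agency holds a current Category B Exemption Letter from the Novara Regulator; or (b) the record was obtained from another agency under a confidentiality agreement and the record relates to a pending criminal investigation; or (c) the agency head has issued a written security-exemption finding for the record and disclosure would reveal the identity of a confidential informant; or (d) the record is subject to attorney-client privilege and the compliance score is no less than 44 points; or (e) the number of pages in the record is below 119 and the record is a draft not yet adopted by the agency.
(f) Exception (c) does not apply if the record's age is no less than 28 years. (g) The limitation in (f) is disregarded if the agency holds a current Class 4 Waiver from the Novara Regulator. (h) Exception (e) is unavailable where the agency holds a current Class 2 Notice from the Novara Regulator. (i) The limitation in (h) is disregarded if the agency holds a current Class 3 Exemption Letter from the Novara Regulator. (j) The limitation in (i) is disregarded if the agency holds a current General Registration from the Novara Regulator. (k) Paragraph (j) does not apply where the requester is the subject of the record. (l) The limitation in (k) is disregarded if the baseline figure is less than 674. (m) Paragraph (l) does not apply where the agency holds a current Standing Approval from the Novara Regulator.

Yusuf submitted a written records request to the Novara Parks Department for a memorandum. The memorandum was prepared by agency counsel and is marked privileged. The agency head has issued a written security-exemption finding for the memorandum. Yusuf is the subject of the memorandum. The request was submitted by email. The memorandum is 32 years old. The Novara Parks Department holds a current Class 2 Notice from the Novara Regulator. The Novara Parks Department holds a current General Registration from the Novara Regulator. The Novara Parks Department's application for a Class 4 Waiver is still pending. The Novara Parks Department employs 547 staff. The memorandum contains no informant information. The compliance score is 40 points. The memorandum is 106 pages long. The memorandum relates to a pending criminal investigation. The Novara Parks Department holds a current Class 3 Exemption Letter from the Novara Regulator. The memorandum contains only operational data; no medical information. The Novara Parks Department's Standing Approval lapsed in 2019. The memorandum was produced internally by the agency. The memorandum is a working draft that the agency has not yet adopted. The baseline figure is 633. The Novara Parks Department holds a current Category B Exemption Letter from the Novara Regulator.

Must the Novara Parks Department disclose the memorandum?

Exception (a) fails — the memorandum contains only operational data.
Exception (b) fails — the memorandum was produced internally.
Exception (c) requires that disclosure would reveal the identity of a confidential informant; but the memorandum contains no informant information, so (c) is unavailable.
Exception (d) does not apply: the compliance score is 40 points, short of 44 points.
Exception (e) is satisfied on its face — the number of pages in the record is 106, below the 119 limit; the memorandum is an unadopted draft. But applying paragraphs (h)–(m): (h) is engaged — a current Class 2 Notice is held. (i) would limit (h) — a current Class 3 Exemption Letter is held — but (j) sets (i) aside: (j) operates — a current General Registration is held. (k) would limit (j) — Yusuf is the subject of the memorandum — but (l) sets (k) aside: (l) operates against (k): the baseline figure is 633, less than the 674 limit. (m) is not triggered (there is no Standing Approval in force), so (l) stands. (e) is therefore removed.
Every exception is unavailable, so the rule governs.

Yes — the Novara Parks Department must disclose the memorandum.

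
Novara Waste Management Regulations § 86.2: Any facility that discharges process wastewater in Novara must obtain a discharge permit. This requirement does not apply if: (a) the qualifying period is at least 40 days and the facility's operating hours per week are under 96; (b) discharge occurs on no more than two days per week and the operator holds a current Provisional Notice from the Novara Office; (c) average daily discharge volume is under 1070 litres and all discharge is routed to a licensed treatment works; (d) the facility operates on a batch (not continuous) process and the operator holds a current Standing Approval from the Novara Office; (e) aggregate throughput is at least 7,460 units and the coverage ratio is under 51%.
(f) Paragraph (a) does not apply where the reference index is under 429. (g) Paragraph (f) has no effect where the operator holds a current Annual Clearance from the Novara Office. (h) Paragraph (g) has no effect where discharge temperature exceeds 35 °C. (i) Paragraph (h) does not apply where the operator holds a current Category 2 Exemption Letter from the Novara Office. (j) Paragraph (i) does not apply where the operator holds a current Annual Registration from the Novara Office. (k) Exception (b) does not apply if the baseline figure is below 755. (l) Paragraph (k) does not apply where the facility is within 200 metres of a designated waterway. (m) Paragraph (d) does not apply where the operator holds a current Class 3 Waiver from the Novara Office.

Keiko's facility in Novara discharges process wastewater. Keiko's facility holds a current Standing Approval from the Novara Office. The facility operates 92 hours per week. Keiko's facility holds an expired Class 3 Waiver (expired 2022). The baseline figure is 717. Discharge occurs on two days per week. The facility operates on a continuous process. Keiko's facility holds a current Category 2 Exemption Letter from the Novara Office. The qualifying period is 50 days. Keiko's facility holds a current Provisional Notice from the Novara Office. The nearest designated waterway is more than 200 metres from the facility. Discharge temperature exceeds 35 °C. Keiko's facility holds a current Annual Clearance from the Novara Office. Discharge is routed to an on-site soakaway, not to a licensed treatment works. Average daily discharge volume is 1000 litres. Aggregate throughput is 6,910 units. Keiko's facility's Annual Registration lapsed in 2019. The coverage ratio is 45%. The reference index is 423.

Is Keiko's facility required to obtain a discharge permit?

No — exception (a) applies; Keiko's facility is not required to obtain a discharge permit.

All of (a)'s requirements are met (the qualifying period is 50 days, meeting the 40 days threshold; the facility's operating hours per week are 92, under the 96 limit). Applying paragraphs (f)–(j): (f) is triggered (the reference index is 423, under the 429 limit), but yields to (g): (g) operates — a current Annual Clearance is held. (h) is engaged (discharge temperature exceeds 35 °C), but is overridden by (i): (i) operates against (h): a current Category 2 Exemption Letter is held. (j), which would lift (i), does not operate here — no current Annual Registration is held. (a) remains available.
All of (b)'s requirements are met (discharge occurs on no more than two days per week; a current Provisional Notice is held). Turning to paragraphs (k)–(l): (k) operates against (b): the baseline figure is 717, below the 755 limit. (l) does not operate here (the facility is more than 200 m from any designated waterway), so (k) stands. So (b) is unavailable.
Exception (c) fails — discharge is not routed to a licensed treatment works.
Exception (d) fails — the facility operates on a continuous process.
Exception (e) fails — aggregate throughput is 6,910 units, short of 7,460 units.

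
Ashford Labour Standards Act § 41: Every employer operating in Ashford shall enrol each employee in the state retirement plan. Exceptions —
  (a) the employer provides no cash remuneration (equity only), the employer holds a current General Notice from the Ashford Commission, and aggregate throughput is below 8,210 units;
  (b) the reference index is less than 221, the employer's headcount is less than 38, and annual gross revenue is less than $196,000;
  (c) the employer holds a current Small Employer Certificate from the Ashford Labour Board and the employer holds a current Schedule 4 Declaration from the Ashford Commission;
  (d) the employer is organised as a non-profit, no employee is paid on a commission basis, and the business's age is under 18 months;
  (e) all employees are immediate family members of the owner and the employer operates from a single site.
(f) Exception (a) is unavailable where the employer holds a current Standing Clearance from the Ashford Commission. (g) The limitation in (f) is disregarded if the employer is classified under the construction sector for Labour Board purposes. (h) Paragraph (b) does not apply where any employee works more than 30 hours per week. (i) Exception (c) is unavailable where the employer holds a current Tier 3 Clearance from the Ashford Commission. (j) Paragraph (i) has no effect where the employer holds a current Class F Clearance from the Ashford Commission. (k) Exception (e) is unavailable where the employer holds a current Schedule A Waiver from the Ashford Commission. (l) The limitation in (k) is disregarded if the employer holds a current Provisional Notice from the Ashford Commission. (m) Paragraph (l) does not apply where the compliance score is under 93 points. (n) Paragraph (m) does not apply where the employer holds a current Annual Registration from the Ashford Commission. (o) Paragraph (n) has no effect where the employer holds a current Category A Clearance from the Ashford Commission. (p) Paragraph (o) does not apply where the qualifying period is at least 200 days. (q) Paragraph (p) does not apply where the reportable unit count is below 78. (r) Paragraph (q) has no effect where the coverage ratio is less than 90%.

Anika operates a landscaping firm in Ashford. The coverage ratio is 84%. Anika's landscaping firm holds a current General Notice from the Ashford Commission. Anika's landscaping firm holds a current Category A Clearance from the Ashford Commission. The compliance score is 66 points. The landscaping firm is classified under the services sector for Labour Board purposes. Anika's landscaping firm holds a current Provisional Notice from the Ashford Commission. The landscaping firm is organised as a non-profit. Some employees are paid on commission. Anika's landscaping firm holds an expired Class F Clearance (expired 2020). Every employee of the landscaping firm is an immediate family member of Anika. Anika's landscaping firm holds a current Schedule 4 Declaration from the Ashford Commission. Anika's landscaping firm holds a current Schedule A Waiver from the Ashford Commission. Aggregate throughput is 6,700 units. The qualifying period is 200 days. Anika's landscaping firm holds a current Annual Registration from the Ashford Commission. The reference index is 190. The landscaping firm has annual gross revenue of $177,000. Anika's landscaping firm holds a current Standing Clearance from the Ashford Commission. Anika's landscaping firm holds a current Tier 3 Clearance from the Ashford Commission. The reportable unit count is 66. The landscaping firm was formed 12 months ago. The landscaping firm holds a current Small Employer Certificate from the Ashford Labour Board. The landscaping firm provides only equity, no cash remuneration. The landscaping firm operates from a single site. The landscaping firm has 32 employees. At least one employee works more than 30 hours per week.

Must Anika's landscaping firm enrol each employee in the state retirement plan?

Exception (a): remuneration is equity-only; a current General Notice is held; aggregate throughput is 6,700 units, below the 8,210 units limit — every condition holds. However, paragraphs (f)–(g) must be considered: (f) operates against (a): a current Standing Clearance is held. (g) is not triggered (the landscaping firm is classified under the services sector), so (f) stands. So (a) is unavailable.
All of (b)'s requirements are met (the reference index is 190, less than the 221 limit; the employer's headcount is 32, less than the 38 limit; annual gross revenue is $177,000, less than the $196,000 limit). But applying paragraph (h): (h) operates against (b): at least one employee exceeds 30 hours/week. So (b) is unavailable.
Exception (c): a current Small Employer Certificate is held; a current Schedule 4 Declaration is held — every condition holds. However, paragraphs (i)–(j) must be considered: (i) operates — a current Tier 3 Clearance is held. (j) is inapplicable (there is no Class F Clearance in force), so (i) stands. So (c) is unavailable.
Exception (d) requires that no employee is paid on a commission basis; but some employees are paid on commission, so (d) is unavailable.
Exception (e): every employee is an immediate family member; the employer operates from a single site — every condition holds. Under paragraphs (k)–(r): (k) would limit (e) — a current Schedule A Waiver is held — but (l) sets (k) aside: (l) operates against (k): a current Provisional Notice is held. (m) applies (the compliance score is 66 points, under the 93 points limit), but is itself disapplied by (n): (n) is engaged — a current Annual Registration is held. (o) is triggered (a current Category A Clearance is held), but is overridden by (p): (p) applies — the qualifying period is 200 days, meeting the 200 days threshold. (q) would limit (p) — the reportable unit count is 66, below the 78 limit — but (r) sets (q) aside: (r) operates against (q): the coverage ratio is 84%, less than the 90% limit. Exception (e) stands.

No — exception (e) applies; Anika's landscaping firm is not required to enrol each employee in the state retirement plan.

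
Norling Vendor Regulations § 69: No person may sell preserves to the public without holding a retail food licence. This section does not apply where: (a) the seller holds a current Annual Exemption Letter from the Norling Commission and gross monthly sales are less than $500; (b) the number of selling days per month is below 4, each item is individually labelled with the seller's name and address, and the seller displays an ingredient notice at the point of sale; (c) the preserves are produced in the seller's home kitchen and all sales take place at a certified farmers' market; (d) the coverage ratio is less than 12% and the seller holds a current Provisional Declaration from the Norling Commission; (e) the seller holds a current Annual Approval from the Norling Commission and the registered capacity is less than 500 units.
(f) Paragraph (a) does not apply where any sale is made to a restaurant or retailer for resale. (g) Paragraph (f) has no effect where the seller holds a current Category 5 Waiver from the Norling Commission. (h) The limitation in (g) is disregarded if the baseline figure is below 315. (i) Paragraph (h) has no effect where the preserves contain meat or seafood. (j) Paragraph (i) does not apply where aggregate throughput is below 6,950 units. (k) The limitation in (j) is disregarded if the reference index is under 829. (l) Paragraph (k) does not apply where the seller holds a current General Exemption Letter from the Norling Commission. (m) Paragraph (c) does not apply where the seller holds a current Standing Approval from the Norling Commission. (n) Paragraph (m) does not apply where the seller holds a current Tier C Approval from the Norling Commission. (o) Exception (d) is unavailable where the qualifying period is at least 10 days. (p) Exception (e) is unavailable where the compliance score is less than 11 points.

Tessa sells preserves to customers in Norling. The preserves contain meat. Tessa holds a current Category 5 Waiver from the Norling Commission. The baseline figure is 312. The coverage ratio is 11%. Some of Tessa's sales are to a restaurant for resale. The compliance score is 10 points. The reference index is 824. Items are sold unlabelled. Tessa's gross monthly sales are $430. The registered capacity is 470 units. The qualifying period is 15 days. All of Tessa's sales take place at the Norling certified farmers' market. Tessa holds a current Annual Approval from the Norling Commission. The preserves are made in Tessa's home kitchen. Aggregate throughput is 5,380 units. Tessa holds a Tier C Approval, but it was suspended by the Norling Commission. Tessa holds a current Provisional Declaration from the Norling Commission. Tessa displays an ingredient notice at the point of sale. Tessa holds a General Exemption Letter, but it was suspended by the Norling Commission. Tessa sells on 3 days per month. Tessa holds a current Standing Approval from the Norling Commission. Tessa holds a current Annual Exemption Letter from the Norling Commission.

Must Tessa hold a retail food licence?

No — exception (a) applies; Tessa is not required to hold a retail food licence.

Exception (a)'s conditions are all satisfied: a current Annual Exemption Letter is held; gross monthly sales are $430, less than the $500 limit. Under paragraphs (f)–(l): (f) would limit (a) — some sales are to a restaurant for resale — but (g) sets (f) aside: (g) operates against (f): a current Category 5 Waiver is held. (h) would limit (g) — the baseline figure is 312, below the 315 limit — but (i) sets (h) aside: (i) operates against (h): the preserves contain meat. (j) is engaged (aggregate throughput is 5,380 units, below the 6,950 units limit), but is overridden by (k): (k) operates against (j): the reference index is 824, under the 829 limit. (l), which would lift (k), is not triggered — there is no General Exemption Letter in force. Exception (a) stands.
Exception (b) does not apply: items are sold unlabelled.
Exception (c): the preserves are home-kitchen produced; all sales are at a certified farmers' market — every condition holds. But applying paragraphs (m)–(n): (m) operates against (c): a current Standing Approval is held. (n), which would lift (m), is inapplicable — no current Tier C Approval is held. Exception (c) does not apply.
All of (d)'s requirements are met (the coverage ratio is 11%, less than the 12% limit; a current Provisional Declaration is held). However, paragraph (o) must be considered: (o) operates against (d): the qualifying period is 15 days, meeting the 10 days threshold. Exception (d) does not apply.
Exception (e)'s conditions are all satisfied: a current Annual Approval is held; the registered capacity is 470 units, less than the 500 units limit. But applying paragraph (p): (p) operates — the compliance score is 10 points, less than the 11 points limit. Exception (e) does not apply.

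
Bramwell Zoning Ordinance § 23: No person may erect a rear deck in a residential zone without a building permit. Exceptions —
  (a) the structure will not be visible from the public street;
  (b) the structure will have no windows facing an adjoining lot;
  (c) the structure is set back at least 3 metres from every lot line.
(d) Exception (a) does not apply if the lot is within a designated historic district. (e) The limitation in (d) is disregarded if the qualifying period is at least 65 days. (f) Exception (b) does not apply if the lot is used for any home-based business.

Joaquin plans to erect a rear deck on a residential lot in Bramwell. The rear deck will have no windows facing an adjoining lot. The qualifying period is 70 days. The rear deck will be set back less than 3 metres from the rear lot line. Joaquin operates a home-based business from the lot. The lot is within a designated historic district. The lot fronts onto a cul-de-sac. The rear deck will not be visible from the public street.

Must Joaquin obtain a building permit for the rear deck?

Exception (a)'s conditions are all satisfied: the structure will not be visible from the street. Applying paragraphs (d)–(e): (d) is triggered (the lot is in a historic district), but is set aside by (e): (e) applies — the qualifying period is 70 days, meeting the 65 days threshold. (a) remains available.
Exception (b)'s conditions are all satisfied: no windows face an adjoining lot. But applying paragraph (f): (f) operates against (b): a home-based business operates on the lot. Exception (b) does not apply.
Exception (c) fails — the rear setback is under 3 m.

No — exception (a) applies; Joaquin does not need a building permit.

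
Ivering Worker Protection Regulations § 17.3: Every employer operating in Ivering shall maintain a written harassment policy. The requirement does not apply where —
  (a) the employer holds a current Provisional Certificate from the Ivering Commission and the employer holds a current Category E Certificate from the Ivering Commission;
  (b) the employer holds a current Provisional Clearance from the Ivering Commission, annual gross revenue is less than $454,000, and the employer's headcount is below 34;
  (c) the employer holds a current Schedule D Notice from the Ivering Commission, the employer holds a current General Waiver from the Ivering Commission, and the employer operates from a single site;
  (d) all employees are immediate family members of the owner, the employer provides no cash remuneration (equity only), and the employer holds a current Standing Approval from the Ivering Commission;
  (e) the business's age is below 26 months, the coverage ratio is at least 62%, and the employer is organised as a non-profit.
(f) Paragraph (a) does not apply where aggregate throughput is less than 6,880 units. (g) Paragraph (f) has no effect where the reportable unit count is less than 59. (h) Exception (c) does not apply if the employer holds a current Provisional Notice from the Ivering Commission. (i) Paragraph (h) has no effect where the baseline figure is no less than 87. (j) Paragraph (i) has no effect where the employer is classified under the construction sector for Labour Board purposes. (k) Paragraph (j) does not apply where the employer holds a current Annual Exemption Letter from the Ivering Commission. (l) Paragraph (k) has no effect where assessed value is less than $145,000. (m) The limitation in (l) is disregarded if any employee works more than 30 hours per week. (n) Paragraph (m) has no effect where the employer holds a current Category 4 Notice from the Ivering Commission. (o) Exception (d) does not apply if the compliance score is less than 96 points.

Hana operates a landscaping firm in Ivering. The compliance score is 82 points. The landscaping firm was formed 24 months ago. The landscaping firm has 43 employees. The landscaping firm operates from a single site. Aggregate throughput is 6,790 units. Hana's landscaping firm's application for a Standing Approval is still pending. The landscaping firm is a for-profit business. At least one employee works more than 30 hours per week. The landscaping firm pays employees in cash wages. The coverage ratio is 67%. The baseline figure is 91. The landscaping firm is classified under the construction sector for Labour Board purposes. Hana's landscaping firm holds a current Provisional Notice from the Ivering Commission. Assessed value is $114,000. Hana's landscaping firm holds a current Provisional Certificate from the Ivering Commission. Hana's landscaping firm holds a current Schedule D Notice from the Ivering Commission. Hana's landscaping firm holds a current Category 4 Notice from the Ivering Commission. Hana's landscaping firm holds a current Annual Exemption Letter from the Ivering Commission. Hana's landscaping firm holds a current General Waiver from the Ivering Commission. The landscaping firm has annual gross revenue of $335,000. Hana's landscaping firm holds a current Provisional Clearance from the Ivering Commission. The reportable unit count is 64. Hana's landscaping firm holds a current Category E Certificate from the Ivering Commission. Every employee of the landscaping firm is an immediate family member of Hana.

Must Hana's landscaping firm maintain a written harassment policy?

Yes — Hana's landscaping firm must maintain a written harassment policy.

All of (a)'s requirements are met (a current Provisional Certificate is held; a current Category E Certificate is held). However, paragraphs (f)–(g) must be considered: (f) operates against (a): aggregate throughput is 6,790 units, less than the 6,880 units limit. (g) is inapplicable (the reportable unit count is 64, not less than 59), so (f) stands. (a) is therefore removed.
Exception (b) fails — the employer's headcount is 43, not below 34.
Exception (c)'s conditions are all satisfied: a current Schedule D Notice is held; a current General Waiver is held; the employer operates from a single site. Turning to paragraphs (h)–(n): (h) operates against (c): a current Provisional Notice is held. (i) is triggered (the baseline figure is 91, meeting the 87 threshold), but is overridden by (j): (j) operates against (i): the landscaping firm is classified under the construction sector. (k) would limit (j) — a current Annual Exemption Letter is held — but (l) sets (k) aside: (l) operates — assessed value is $114,000, less than the $145,000 limit. (m) would limit (l) — at least one employee exceeds 30 hours/week — but (n) sets (m) aside: (n) is engaged — a current Category 4 Notice is held. (c) is therefore removed.
Exception (d) requires that the employer provides no cash remuneration (equity only); but employees are paid cash wages, so (d) is unavailable.
Exception (e) does not apply: the employer is for-profit.
No exception is made out. Hana's landscaping firm falls within the general rule.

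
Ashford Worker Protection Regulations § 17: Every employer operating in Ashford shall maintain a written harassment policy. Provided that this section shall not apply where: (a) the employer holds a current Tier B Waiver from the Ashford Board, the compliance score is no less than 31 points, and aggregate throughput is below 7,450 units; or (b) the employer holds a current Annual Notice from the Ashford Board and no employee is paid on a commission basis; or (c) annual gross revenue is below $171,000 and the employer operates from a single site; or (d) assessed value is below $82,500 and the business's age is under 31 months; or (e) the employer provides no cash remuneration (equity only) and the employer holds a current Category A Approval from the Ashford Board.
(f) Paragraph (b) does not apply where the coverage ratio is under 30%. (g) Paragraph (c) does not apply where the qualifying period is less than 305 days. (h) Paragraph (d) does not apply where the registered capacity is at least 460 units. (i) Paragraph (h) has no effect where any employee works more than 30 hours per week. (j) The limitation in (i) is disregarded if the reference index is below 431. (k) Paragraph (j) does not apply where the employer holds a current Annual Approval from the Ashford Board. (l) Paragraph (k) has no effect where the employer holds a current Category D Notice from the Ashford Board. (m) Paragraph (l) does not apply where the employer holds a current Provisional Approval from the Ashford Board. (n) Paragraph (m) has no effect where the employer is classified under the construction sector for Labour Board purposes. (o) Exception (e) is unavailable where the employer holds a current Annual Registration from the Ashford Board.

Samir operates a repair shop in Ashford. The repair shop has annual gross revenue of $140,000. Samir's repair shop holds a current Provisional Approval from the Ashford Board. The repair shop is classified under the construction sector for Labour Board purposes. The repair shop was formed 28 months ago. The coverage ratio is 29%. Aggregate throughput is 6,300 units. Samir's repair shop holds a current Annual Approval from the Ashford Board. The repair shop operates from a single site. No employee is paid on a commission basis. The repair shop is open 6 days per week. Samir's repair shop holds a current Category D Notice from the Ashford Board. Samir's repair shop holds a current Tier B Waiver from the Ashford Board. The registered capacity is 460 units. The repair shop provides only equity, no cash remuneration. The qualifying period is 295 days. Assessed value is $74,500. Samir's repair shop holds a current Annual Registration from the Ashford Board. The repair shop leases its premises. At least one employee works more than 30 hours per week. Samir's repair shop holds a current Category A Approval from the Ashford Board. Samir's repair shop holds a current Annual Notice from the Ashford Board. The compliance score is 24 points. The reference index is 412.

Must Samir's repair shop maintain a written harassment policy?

Yes — Samir's repair shop must maintain a written harassment policy.

Exception (a) does not apply: the compliance score is 24 points, short of 31 points.
All of (b)'s requirements are met (a current Annual Notice is held; no employee is paid on commission). Turning to paragraph (f): (f) operates — the coverage ratio is 29%, under the 30% limit. Exception (b) does not apply.
All of (c)'s requirements are met (annual gross revenue is $140,000, below the $171,000 limit; the employer operates from a single site). However, paragraph (g) must be considered: (g) is engaged — the qualifying period is 295 days, less than the 305 days limit. Exception (c) does not apply.
Exception (d) is satisfied on its face — assessed value is $74,500, below the $82,500 limit; the business's age is 28 months, under the 31 months limit. But applying paragraphs (h)–(n): (h) is triggered — the registered capacity is 460 units, meeting the 460 units threshold. (i) applies (at least one employee exceeds 30 hours/week), but is set aside by (j): (j) operates against (i): the reference index is 412, below the 431 limit. (k) operates (a current Annual Approval is held), but is overridden by (l): (l) operates against (k): a current Category D Notice is held. (m) would limit (l) — a current Provisional Approval is held — but (n) sets (m) aside: (n) is engaged — the repair shop is classified under the construction sector. (d) is therefore removed.
All of (e)'s requirements are met (remuneration is equity-only; a current Category A Approval is held). Turning to paragraph (o): (o) operates against (e): a current Annual Registration is held. Exception (e) does not apply.
No exception applies. The general rule governs.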